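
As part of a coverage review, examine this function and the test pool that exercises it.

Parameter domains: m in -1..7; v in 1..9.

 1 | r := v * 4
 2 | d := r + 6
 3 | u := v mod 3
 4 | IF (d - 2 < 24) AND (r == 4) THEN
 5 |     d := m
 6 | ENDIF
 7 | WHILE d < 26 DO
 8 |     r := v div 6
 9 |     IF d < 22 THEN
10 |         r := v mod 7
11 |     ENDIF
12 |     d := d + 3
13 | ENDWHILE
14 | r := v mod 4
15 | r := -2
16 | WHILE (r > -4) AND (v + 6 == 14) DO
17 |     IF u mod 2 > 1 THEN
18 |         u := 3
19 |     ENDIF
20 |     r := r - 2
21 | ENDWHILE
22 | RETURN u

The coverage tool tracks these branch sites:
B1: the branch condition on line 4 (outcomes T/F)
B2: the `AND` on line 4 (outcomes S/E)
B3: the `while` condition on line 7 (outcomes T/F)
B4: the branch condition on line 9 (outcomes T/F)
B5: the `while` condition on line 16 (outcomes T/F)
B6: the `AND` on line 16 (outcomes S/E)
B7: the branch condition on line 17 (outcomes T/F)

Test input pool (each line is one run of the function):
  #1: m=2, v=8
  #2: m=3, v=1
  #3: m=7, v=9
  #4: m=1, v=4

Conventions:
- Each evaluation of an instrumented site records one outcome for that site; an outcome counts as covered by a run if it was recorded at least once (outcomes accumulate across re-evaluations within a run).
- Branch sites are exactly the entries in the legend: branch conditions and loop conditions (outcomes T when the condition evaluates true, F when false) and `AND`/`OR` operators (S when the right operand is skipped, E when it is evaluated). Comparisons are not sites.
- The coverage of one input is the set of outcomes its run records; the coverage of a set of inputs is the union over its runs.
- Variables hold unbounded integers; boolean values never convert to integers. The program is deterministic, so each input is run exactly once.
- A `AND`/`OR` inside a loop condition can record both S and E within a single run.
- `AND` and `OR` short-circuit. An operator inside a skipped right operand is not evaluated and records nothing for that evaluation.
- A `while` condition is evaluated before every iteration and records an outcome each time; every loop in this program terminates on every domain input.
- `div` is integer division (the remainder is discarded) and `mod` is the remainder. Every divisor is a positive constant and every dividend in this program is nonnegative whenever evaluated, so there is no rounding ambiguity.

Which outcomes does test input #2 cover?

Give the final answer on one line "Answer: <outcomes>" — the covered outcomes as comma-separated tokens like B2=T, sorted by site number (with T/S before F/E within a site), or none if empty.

Simulating input #2 (m=3, v=1) step by step:
  B2->E, B1->T, B3->T, B4->T, B3->T, B4->T, B3->T, B4->T, B3->T, B4->T
  B3->T, B4->T, B3->T, B4->T, B3->T, B4->T, B3->T, B4->F, B3->F, B6->E
  B5->F
deduplicating events, the covered set is: B1=T, B2=E, B3=T, B3=F, B4=T, B4=F, B5=F, B6=E

Answer: B1=T, B2=E, B3=T, B3=F, B4=T, B4=F, B5=F, B6=E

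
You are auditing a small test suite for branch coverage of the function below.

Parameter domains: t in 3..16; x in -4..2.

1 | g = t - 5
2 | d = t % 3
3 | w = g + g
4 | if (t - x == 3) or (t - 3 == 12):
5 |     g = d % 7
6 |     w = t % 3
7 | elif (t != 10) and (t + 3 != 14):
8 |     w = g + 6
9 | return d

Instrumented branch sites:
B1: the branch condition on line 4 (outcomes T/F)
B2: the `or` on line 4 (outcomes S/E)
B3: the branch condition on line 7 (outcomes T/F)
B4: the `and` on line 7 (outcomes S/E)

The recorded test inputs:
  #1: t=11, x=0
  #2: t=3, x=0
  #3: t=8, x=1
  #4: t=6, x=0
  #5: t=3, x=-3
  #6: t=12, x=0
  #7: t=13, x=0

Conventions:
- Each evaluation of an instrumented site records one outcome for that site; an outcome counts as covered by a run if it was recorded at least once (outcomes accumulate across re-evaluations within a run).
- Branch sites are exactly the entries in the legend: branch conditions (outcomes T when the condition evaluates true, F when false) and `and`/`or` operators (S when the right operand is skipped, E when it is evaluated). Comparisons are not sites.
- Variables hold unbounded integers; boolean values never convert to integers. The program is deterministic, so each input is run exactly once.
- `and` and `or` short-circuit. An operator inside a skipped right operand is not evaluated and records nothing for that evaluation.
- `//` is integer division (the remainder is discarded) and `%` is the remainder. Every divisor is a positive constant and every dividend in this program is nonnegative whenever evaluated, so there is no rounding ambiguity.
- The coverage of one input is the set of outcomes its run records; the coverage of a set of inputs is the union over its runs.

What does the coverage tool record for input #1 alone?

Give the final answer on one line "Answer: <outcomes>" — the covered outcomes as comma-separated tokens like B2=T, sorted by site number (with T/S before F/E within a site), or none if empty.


Event log for input #1 (t=11, x=0):
  B2->E, B1->F, B4->E, B3->F
deduplicating events, the covered set is: B1=F, B2=E, B3=F, B4=E
Answer: B1=F, B2=E, B3=F, B4=E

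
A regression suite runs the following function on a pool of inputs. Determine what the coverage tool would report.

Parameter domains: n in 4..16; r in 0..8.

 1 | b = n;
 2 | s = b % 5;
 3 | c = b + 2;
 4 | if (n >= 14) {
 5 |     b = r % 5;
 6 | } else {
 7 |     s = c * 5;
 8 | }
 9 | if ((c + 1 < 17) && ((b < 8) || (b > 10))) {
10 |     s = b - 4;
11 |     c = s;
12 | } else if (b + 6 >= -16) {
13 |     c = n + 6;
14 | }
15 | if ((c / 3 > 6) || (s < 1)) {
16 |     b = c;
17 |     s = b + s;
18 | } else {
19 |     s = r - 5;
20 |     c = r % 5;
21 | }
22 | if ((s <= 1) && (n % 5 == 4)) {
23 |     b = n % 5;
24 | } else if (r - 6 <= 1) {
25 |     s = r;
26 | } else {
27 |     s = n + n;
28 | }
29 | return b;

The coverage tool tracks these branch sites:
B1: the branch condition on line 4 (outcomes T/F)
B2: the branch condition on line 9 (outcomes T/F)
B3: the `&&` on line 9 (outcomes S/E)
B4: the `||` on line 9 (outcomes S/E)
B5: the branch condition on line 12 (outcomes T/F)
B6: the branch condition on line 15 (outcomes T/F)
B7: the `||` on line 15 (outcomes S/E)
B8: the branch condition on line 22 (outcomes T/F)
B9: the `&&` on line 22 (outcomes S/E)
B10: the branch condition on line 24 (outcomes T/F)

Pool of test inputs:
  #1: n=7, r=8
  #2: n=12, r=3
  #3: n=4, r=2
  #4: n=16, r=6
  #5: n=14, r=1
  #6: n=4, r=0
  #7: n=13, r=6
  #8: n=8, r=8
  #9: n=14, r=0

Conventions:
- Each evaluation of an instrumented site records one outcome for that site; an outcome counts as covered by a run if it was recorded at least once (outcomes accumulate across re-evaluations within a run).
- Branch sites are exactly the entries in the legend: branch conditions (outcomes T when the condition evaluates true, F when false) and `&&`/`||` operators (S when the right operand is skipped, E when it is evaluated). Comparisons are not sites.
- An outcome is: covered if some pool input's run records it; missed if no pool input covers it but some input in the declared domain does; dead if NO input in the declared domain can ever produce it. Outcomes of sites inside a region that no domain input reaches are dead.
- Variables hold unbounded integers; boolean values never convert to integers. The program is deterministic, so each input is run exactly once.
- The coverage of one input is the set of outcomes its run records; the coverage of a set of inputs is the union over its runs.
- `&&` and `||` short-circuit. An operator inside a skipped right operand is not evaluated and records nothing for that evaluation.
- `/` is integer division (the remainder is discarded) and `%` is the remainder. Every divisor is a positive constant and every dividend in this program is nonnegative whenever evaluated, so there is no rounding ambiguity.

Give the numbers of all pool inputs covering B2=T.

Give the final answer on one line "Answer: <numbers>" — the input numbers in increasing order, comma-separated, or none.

input #1 (n=7, r=8): hits B2=T
input #2 (n=12, r=3): hits B2=T
input #3 (n=4, r=2): hits B2=T
input #4 (n=16, r=6): never hits B2=T
input #5 (n=14, r=1): never hits B2=T
input #6 (n=4, r=0): hits B2=T
input #7 (n=13, r=6): hits B2=T
input #8 (n=8, r=8): never hits B2=T
input #9 (n=14, r=0): never hits B2=T

Answer: 1, 2, 3, 6, 7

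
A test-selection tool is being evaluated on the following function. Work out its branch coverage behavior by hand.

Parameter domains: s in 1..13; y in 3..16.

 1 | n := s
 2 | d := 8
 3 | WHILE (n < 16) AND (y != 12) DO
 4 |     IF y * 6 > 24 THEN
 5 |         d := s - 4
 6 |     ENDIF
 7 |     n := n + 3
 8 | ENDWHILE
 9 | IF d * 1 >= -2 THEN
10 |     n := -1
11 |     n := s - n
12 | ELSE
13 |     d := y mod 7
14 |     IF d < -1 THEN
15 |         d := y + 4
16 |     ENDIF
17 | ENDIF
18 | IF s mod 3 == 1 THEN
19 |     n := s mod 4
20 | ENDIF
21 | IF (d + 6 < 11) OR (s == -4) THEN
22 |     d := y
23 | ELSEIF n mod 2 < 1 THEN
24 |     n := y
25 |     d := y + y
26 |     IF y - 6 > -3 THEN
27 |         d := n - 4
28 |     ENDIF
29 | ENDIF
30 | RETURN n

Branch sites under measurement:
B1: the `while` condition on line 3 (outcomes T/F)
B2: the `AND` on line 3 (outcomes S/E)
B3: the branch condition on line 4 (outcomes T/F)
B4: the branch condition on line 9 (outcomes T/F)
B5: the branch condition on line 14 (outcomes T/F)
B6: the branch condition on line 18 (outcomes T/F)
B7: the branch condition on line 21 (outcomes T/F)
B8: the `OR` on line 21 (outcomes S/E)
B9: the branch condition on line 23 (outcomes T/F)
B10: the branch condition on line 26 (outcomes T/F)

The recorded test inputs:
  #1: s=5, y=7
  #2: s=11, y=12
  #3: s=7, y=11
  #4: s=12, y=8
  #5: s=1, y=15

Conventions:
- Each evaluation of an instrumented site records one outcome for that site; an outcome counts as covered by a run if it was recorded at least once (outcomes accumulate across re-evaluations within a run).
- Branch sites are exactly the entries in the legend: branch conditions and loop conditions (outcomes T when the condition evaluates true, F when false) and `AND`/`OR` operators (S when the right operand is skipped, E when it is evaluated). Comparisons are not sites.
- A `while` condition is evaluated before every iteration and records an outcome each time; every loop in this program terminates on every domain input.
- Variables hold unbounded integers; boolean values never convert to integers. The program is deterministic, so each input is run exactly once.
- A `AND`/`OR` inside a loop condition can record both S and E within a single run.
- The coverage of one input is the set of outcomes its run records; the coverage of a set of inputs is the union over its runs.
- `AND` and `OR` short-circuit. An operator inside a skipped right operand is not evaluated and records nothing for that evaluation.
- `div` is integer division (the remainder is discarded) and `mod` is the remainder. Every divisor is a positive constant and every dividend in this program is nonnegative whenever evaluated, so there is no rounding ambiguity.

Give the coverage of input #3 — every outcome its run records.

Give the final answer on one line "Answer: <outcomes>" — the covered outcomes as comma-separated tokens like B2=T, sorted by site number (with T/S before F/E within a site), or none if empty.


Event log for input #3 (s=7, y=11):
  B2->E, B1->T, B3->T, B2->E, B1->T, B3->T, B2->E, B1->T, B3->T, B2->S
  B1->F, B4->T, B6->T, B8->S, B7->T
as a set, this run covers: B1=T, B1=F, B2=S, B2=E, B3=T, B4=T, B6=T, B7=T, B8=S
Answer: B1=T, B1=F, B2=S, B2=E, B3=T, B4=T, B6=T, B7=T, B8=S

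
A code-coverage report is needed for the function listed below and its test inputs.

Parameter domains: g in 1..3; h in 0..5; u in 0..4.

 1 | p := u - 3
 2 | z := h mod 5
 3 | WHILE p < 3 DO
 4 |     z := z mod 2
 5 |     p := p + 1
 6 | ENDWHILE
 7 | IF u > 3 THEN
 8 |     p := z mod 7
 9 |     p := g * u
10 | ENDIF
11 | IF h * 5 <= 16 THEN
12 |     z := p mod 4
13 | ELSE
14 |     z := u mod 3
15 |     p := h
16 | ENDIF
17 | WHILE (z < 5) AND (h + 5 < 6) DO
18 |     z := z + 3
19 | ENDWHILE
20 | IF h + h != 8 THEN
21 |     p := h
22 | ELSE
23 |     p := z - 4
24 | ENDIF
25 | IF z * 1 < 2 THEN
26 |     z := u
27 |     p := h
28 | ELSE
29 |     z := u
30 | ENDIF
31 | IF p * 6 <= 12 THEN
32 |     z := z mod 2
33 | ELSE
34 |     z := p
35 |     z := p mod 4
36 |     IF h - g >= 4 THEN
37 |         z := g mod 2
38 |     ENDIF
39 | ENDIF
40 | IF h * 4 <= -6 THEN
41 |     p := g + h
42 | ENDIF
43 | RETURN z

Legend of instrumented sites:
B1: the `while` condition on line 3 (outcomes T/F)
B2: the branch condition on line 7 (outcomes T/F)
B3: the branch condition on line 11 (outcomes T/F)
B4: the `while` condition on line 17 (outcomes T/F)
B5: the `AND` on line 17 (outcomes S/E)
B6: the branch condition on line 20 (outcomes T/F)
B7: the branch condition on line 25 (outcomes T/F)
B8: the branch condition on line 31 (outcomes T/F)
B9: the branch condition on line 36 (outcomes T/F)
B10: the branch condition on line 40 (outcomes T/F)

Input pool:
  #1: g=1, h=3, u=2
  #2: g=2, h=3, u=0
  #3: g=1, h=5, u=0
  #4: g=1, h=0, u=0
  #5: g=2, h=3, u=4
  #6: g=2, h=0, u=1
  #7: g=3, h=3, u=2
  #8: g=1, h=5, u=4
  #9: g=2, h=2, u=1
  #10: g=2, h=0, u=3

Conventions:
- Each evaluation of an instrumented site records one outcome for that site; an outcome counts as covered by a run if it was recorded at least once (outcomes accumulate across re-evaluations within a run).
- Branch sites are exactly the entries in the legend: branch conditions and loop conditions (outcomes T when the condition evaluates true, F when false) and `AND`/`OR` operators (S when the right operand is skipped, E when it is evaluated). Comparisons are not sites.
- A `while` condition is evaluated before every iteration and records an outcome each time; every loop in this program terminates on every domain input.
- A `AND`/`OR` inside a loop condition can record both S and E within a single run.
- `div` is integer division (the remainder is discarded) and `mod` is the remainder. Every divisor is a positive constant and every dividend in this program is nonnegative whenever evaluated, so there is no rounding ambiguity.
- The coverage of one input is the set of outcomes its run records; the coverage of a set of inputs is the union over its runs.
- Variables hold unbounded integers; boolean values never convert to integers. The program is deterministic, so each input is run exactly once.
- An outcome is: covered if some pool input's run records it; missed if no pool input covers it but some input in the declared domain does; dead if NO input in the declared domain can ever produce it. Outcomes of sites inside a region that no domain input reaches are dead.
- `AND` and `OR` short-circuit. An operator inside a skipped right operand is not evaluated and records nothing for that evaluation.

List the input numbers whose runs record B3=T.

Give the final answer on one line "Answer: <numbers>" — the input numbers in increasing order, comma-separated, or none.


input #1 (g=1, h=3, u=2): hits B3=T
input #2 (g=2, h=3, u=0): hits B3=T
input #3 (g=1, h=5, u=0): never hits B3=T
input #4 (g=1, h=0, u=0): hits B3=T
input #5 (g=2, h=3, u=4): hits B3=T
input #6 (g=2, h=0, u=1): hits B3=T
input #7 (g=3, h=3, u=2): hits B3=T
input #8 (g=1, h=5, u=4): never hits B3=T
input #9 (g=2, h=2, u=1): hits B3=T
input #10 (g=2, h=0, u=3): hits B3=T
Answer: 1, 2, 4, 5, 6, 7, 9, 10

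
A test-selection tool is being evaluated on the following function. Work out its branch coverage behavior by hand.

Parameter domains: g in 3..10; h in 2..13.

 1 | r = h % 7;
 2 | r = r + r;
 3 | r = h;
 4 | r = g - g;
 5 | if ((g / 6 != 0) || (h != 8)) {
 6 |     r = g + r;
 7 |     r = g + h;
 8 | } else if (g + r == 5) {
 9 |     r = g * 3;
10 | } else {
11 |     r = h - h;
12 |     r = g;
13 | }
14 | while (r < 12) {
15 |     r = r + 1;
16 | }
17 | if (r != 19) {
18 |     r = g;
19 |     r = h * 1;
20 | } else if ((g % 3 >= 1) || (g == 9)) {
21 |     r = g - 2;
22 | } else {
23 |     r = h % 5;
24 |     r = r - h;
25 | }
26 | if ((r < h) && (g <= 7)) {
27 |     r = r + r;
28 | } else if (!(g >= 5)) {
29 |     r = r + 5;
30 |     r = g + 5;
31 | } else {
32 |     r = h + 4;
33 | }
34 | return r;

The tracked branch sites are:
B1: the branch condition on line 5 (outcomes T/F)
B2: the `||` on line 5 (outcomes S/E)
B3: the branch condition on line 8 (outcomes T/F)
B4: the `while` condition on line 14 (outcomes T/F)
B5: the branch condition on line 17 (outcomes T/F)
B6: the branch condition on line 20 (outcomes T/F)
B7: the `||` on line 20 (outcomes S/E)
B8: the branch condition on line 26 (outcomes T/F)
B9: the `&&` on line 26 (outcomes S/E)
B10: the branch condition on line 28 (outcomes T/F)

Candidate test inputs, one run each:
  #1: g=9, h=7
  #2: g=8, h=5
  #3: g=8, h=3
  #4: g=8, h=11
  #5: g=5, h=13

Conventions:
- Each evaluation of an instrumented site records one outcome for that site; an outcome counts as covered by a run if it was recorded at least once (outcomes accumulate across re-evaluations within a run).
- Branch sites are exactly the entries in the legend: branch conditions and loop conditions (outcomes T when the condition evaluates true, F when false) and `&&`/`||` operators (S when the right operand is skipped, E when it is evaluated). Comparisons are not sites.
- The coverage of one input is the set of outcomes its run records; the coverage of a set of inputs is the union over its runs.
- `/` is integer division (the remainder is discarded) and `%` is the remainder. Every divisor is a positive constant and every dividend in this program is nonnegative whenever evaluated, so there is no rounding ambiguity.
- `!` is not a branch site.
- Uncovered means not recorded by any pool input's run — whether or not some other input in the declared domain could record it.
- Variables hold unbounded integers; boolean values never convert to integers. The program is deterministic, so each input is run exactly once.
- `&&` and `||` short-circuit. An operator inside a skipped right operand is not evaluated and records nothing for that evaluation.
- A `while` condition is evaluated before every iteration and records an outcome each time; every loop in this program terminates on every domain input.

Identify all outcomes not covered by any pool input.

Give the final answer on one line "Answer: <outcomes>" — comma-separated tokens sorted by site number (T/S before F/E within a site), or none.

test 1 (g=9, h=7) hits B1=T, B2=S, B4=F, B5=T, B8=F, B9=S, B10=F
test 2 (g=8, h=5) hits B1=T, B2=S, B4=F, B5=T, B8=F, B9=S, B10=F
test 3 (g=8, h=3) hits B1=T, B2=S, B4=T, B4=F, B5=T, B8=F, B9=S, B10=F
test 4 (g=8, h=11) hits B1=T, B2=S, B4=F, B5=F, B6=T, B7=S, B8=F, B9=E, B10=F
test 5 (g=5, h=13) hits B1=T, B2=E, B4=F, B5=T, B8=F, B9=S, B10=F
union over the pool: B1=T, B2=S, B2=E, B4=T, B4=F, B5=T, B5=F, B6=T, B7=S, B8=F, B9=S, B9=E, B10=F
uncovered (7 of 20): B1=F, B3=T, B3=F, B6=F, B7=E, B8=T, B10=T

Answer: B1=F, B3=T, B3=F, B6=F, B7=E, B8=T, B10=T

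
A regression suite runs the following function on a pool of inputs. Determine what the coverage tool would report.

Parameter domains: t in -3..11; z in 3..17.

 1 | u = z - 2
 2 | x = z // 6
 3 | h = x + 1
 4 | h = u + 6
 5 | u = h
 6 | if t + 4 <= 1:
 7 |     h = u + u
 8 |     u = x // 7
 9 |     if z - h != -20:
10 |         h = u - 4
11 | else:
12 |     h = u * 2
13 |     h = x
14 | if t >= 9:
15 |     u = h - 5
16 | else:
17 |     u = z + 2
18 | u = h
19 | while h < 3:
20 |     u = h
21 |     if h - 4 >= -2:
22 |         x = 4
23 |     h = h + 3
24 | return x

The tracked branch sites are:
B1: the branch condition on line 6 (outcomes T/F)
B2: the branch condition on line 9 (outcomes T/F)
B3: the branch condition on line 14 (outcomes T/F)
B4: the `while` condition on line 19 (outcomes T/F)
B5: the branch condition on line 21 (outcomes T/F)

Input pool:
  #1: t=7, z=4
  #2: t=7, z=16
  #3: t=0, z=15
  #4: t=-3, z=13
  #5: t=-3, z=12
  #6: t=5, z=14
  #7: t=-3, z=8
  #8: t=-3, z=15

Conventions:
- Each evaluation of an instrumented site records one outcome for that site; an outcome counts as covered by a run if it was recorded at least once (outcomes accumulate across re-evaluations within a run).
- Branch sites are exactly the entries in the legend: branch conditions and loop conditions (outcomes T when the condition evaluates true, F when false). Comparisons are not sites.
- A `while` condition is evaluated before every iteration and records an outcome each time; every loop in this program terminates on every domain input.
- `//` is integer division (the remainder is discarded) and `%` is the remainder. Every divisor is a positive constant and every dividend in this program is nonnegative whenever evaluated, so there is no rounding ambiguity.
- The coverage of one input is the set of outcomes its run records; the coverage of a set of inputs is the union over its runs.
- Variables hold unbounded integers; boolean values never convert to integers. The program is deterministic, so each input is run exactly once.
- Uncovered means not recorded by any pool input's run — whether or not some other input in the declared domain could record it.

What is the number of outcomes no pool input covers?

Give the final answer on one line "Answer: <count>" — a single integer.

input #1 (t=7, z=4): covers B1=F, B3=F, B4=T, B4=F, B5=F
input #2 (t=7, z=16): covers B1=F, B3=F, B4=T, B4=F, B5=T
input #3 (t=0, z=15): covers B1=F, B3=F, B4=T, B4=F, B5=T
input #4 (t=-3, z=13): covers B1=T, B2=T, B3=F, B4=T, B4=F, B5=T, B5=F
input #5 (t=-3, z=12): covers B1=T, B2=F, B3=F, B4=F
input #6 (t=5, z=14): covers B1=F, B3=F, B4=T, B4=F, B5=T
input #7 (t=-3, z=8): covers B1=T, B2=T, B3=F, B4=T, B4=F, B5=T, B5=F
input #8 (t=-3, z=15): covers B1=T, B2=T, B3=F, B4=T, B4=F, B5=T, B5=F
union over the pool: B1=T, B1=F, B2=T, B2=F, B3=F, B4=T, B4=F, B5=T, B5=F
uncovered (1 of 10): B3=T

Answer: 1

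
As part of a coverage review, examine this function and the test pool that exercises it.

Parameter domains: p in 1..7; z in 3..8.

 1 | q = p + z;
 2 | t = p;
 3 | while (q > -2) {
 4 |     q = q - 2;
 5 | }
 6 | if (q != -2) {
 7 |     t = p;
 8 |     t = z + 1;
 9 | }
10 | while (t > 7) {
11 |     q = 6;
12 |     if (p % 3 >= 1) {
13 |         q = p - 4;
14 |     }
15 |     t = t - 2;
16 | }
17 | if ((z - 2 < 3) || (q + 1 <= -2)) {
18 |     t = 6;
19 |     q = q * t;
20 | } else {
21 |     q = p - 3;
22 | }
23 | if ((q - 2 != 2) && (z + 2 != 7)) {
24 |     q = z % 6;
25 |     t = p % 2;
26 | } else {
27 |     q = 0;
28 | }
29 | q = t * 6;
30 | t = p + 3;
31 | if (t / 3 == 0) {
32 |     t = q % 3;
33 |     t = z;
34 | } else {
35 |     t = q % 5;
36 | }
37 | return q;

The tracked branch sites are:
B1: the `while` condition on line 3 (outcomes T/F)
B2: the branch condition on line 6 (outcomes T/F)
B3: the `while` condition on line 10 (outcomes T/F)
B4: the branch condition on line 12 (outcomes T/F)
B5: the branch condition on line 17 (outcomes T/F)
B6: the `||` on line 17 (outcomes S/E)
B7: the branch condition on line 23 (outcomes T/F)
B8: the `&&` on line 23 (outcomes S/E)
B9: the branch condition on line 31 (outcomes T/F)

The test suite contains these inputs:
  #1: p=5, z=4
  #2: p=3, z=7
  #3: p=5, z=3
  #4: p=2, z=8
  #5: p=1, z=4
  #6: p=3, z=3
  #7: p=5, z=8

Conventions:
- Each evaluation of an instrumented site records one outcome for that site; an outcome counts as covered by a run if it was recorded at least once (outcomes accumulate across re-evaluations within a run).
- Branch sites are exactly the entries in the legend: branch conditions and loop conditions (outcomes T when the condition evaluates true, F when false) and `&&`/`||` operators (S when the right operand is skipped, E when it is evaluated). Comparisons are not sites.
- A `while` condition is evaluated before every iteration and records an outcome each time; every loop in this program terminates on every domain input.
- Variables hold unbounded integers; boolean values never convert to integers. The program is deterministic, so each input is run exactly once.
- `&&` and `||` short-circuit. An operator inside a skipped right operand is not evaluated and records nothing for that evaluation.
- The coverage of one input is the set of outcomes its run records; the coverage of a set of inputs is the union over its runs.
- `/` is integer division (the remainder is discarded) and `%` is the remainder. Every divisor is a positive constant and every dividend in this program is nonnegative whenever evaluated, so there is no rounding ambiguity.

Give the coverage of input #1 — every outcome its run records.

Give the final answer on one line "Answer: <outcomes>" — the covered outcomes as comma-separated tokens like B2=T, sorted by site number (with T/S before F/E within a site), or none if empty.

Simulating input #1 (p=5, z=4) step by step:
  B1->T, B1->T, B1->T, B1->T, B1->T, B1->T, B1->F, B2->T, B3->F, B6->S
  B5->T, B8->E, B7->T, B9->F
as a set, this run covers: B1=T, B1=F, B2=T, B3=F, B5=T, B6=S, B7=T, B8=E, B9=F

Answer: B1=T, B1=F, B2=T, B3=F, B5=T, B6=S, B7=T, B8=E, B9=F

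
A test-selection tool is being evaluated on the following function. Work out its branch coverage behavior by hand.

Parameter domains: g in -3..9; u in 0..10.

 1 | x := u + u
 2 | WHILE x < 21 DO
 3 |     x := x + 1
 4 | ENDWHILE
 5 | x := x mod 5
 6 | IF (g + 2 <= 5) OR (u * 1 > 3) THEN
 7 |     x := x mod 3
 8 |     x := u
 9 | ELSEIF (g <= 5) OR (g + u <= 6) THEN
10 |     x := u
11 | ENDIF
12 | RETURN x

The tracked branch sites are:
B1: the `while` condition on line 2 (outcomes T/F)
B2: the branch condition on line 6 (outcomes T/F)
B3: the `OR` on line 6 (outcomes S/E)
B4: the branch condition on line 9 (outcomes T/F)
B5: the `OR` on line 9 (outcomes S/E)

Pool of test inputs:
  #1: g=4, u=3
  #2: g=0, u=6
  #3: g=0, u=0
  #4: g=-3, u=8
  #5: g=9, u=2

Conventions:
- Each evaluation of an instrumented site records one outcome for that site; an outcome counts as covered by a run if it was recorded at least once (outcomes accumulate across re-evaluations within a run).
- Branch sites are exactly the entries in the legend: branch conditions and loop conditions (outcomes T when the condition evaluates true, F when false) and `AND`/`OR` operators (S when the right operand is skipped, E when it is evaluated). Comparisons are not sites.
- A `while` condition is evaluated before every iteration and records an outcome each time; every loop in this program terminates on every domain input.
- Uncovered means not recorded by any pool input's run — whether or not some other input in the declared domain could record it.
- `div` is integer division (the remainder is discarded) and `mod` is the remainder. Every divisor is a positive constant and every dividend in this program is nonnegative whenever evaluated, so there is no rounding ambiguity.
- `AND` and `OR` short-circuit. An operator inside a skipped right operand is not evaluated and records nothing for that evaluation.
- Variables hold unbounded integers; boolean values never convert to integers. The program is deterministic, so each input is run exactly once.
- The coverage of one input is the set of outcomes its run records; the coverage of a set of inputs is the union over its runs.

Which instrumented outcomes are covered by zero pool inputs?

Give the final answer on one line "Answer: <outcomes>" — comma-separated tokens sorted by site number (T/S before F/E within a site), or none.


input #1 (g=4, u=3): events B1->T, B1->T, B1->T, B1->T, B1->T, B1->T, B1->T, B1->T, B1->T, B1->T, B1->T, B1->T, B1->T, B1->T, ...; covers B1=T, B1=F, B2=F, B3=E, B4=T, B5=S
input #2 (g=0, u=6): events B1->T, B1->T, B1->T, B1->T, B1->T, B1->T, B1->T, B1->T, B1->T, B1->F, B3->S, B2->T; covers B1=T, B1=F, B2=T, B3=S
input #3 (g=0, u=0): events B1->T, B1->T, B1->T, B1->T, B1->T, B1->T, B1->T, B1->T, B1->T, B1->T, B1->T, B1->T, B1->T, B1->T, ...; covers B1=T, B1=F, B2=T, B3=S
input #4 (g=-3, u=8): events B1->T, B1->T, B1->T, B1->T, B1->T, B1->F, B3->S, B2->T; covers B1=T, B1=F, B2=T, B3=S
input #5 (g=9, u=2): events B1->T, B1->T, B1->T, B1->T, B1->T, B1->T, B1->T, B1->T, B1->T, B1->T, B1->T, B1->T, B1->T, B1->T, ...; covers B1=T, B1=F, B2=F, B3=E, B4=F, B5=E
union over the pool: B1=T, B1=F, B2=T, B2=F, B3=S, B3=E, B4=T, B4=F, B5=S, B5=E
uncovered (0 of 10): none
Answer: none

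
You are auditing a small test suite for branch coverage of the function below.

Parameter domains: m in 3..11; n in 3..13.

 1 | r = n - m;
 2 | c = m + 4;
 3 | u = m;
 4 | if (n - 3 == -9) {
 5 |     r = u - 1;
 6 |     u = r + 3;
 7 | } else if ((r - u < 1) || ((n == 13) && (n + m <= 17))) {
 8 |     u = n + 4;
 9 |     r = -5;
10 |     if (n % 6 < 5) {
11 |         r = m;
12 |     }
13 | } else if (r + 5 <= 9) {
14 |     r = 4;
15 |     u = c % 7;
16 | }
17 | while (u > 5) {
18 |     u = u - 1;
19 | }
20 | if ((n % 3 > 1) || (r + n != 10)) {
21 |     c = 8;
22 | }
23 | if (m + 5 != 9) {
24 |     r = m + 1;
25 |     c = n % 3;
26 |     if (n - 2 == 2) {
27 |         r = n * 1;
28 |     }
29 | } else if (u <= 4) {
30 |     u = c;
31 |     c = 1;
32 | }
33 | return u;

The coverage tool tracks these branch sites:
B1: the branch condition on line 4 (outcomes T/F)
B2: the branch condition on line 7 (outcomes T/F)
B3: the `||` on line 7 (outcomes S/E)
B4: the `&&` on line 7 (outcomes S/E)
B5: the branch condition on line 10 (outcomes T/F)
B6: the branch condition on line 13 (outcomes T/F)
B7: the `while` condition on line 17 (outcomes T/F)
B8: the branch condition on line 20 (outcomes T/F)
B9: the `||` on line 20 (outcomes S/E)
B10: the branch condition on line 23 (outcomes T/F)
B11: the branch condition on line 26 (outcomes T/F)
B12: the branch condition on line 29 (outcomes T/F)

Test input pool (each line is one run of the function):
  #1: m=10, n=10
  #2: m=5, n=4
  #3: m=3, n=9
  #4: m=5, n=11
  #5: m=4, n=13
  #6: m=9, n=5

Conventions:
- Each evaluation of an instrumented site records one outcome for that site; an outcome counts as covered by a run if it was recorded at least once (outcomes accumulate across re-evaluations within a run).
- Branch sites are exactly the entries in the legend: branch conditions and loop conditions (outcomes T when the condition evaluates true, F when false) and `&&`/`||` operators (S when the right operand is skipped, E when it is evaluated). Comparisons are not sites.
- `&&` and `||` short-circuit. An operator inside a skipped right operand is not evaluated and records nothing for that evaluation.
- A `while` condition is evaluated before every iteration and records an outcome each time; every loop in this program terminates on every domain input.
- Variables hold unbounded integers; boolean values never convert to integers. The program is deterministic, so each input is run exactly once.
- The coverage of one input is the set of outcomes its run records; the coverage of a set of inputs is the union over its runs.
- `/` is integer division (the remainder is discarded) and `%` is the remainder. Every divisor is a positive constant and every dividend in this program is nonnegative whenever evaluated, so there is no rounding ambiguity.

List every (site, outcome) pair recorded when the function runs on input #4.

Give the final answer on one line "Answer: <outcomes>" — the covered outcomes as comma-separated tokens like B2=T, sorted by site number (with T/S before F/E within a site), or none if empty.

Tracing the run of input #4 (m=5, n=11):
  B1->F, B3->E, B4->S, B2->F, B6->F, B7->F, B9->S, B8->T, B10->T, B11->F
deduplicating events, the covered set is: B1=F, B2=F, B3=E, B4=S, B6=F, B7=F, B8=T, B9=S, B10=T, B11=F

Answer: B1=F, B2=F, B3=E, B4=S, B6=F, B7=F, B8=T, B9=S, B10=T, B11=F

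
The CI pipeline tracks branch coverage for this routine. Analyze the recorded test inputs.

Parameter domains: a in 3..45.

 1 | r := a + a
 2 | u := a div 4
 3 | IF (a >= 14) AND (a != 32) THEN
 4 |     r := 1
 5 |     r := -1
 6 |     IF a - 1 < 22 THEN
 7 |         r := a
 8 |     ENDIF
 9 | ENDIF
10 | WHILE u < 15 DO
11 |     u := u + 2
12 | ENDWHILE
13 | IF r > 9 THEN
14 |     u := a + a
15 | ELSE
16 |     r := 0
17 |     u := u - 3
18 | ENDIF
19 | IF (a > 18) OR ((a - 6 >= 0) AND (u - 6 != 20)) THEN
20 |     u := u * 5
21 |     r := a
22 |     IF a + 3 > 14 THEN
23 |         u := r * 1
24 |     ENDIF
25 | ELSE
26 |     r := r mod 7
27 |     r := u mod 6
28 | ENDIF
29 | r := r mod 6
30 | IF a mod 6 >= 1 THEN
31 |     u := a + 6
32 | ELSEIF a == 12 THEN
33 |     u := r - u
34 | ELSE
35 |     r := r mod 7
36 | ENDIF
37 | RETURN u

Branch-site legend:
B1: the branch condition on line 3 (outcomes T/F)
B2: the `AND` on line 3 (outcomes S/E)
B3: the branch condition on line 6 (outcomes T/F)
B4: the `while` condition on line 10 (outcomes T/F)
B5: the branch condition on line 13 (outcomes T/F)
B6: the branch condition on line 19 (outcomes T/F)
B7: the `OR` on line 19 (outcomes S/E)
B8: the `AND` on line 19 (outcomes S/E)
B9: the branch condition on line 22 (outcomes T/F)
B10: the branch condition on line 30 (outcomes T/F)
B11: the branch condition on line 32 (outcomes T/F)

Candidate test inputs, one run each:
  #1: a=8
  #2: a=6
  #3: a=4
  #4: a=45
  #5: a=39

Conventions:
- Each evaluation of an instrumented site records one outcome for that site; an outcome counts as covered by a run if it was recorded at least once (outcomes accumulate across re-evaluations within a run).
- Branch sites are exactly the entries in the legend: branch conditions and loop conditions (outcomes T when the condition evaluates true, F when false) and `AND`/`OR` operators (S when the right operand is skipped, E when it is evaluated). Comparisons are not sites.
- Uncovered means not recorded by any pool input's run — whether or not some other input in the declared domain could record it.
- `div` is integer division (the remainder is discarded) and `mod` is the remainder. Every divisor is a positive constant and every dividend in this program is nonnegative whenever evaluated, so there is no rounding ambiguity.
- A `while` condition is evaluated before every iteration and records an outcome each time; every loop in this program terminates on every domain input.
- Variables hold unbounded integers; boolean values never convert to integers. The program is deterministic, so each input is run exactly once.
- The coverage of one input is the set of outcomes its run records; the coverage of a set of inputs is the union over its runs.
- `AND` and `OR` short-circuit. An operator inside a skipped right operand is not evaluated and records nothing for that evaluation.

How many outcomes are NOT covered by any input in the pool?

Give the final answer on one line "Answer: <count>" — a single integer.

#1 (a=8) -> B2->S, B1->F, B4->T, B4->T, B4->T, B4->T, B4->T, B4->T, B4->T, B4->F, B5->T, B7->E, B8->E, B6->T, ...; covered: B1=F, B2=S, B4=T, B4=F, B5=T, B6=T, B7=E, B8=E, B9=F, B10=T
#2 (a=6) -> B2->S, B1->F, B4->T, B4->T, B4->T, B4->T, B4->T, B4->T, B4->T, B4->F, B5->T, B7->E, B8->E, B6->T, ...; covered: B1=F, B2=S, B4=T, B4=F, B5=T, B6=T, B7=E, B8=E, B9=F, B10=F, B11=F
#3 (a=4) -> B2->S, B1->F, B4->T, B4->T, B4->T, B4->T, B4->T, B4->T, B4->T, B4->F, B5->F, B7->E, B8->S, B6->F, ...; covered: B1=F, B2=S, B4=T, B4=F, B5=F, B6=F, B7=E, B8=S, B10=T
#4 (a=45) -> B2->E, B1->T, B3->F, B4->T, B4->T, B4->F, B5->F, B7->S, B6->T, B9->T, B10->T; covered: B1=T, B2=E, B3=F, B4=T, B4=F, B5=F, B6=T, B7=S, B9=T, B10=T
#5 (a=39) -> B2->E, B1->T, B3->F, B4->T, B4->T, B4->T, B4->F, B5->F, B7->S, B6->T, B9->T, B10->T; covered: B1=T, B2=E, B3=F, B4=T, B4=F, B5=F, B6=T, B7=S, B9=T, B10=T
union over the pool: B1=T, B1=F, B2=S, B2=E, B3=F, B4=T, B4=F, B5=T, B5=F, B6=T, B6=F, B7=S, B7=E, B8=S, B8=E, B9=T, B9=F, B10=T, B10=F, B11=F
uncovered (2 of 22): B3=T, B11=T

Answer: 2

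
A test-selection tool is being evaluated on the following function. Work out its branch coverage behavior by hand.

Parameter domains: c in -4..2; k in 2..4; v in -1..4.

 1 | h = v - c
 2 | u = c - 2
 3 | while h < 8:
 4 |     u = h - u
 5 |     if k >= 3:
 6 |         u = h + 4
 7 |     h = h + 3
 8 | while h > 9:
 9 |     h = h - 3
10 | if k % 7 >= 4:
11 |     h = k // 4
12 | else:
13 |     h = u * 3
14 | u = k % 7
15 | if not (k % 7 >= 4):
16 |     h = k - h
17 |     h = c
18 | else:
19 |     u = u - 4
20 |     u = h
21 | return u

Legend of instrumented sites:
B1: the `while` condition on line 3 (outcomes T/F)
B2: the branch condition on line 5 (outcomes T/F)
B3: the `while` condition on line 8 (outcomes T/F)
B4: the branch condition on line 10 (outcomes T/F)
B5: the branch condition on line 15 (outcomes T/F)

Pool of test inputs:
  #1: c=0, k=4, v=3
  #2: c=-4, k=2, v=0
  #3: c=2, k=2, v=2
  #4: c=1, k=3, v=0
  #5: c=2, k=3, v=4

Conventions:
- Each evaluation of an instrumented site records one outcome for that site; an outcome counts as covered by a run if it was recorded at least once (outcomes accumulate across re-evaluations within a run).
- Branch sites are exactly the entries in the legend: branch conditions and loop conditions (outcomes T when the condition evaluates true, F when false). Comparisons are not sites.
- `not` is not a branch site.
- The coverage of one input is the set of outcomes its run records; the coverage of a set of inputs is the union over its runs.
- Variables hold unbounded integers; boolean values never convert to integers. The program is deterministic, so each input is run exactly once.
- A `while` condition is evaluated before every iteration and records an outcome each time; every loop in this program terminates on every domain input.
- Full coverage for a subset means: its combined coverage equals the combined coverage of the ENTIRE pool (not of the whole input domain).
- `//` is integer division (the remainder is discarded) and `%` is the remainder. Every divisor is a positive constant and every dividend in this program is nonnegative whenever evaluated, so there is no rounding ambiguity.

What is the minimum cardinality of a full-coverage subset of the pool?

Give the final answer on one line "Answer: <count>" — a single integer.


run #1 (c=0, k=4, v=3) runs B1->T, B2->T, B1->T, B2->T, B1->F, B3->F, B4->T, B5->F; records B1=T, B1=F, B2=T, B3=F, B4=T, B5=F
run #2 (c=-4, k=2, v=0) runs B1->T, B2->F, B1->T, B2->F, B1->F, B3->T, B3->F, B4->F, B5->T; records B1=T, B1=F, B2=F, B3=T, B3=F, B4=F, B5=T
run #3 (c=2, k=2, v=2) runs B1->T, B2->F, B1->T, B2->F, B1->T, B2->F, B1->F, B3->F, B4->F, B5->T; records B1=T, B1=F, B2=F, B3=F, B4=F, B5=T
run #4 (c=1, k=3, v=0) runs B1->T, B2->T, B1->T, B2->T, B1->T, B2->T, B1->F, B3->F, B4->F, B5->T; records B1=T, B1=F, B2=T, B3=F, B4=F, B5=T
run #5 (c=2, k=3, v=4) runs B1->T, B2->T, B1->T, B2->T, B1->F, B3->F, B4->F, B5->T; records B1=T, B1=F, B2=T, B3=F, B4=F, B5=T
the full pool covers 10 outcomes: B1=T, B1=F, B2=T, B2=F, B3=T, B3=F, B4=T, B4=F, B5=T, B5=F
checked all size-1 subsets: none covers 10 outcomes (max 7/10)
at size 2, {1, 2} reaches all 10 outcomes; every lexicographically earlier size-2 subset fails
Answer: 2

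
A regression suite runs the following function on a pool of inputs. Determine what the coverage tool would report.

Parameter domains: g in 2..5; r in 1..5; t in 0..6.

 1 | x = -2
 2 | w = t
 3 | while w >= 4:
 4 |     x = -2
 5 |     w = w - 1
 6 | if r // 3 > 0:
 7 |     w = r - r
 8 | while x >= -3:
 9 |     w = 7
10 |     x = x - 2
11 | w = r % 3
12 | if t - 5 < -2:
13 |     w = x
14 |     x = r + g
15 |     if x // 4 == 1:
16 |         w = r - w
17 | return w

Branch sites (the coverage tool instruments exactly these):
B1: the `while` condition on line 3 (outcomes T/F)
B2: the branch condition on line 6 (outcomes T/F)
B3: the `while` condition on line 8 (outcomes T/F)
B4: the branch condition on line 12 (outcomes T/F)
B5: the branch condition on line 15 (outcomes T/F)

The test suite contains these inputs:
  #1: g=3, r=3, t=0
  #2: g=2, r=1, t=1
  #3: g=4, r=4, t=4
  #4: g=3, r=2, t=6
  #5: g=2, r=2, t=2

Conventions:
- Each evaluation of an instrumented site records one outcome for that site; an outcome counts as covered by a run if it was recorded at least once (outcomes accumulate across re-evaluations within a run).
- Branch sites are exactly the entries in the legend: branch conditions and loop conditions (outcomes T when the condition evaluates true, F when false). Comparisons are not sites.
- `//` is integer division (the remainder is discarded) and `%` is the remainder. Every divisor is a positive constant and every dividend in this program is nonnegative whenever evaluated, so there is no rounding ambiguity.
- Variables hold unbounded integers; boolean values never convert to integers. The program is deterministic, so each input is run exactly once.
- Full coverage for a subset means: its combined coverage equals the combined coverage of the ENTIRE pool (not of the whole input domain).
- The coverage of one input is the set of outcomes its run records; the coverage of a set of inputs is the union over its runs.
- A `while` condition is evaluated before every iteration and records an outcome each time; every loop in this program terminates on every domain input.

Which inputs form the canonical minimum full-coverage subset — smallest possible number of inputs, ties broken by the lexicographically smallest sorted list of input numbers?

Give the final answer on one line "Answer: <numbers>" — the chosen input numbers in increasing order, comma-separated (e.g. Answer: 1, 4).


input #1 (g=3, r=3, t=0): events B1->F, B2->T, B3->T, B3->F, B4->T, B5->T; covers B1=F, B2=T, B3=T, B3=F, B4=T, B5=T
input #2 (g=2, r=1, t=1): events B1->F, B2->F, B3->T, B3->F, B4->T, B5->F; covers B1=F, B2=F, B3=T, B3=F, B4=T, B5=F
input #3 (g=4, r=4, t=4): events B1->T, B1->F, B2->T, B3->T, B3->F, B4->F; covers B1=T, B1=F, B2=T, B3=T, B3=F, B4=F
input #4 (g=3, r=2, t=6): events B1->T, B1->T, B1->T, B1->F, B2->F, B3->T, B3->F, B4->F; covers B1=T, B1=F, B2=F, B3=T, B3=F, B4=F
input #5 (g=2, r=2, t=2): events B1->F, B2->F, B3->T, B3->F, B4->T, B5->T; covers B1=F, B2=F, B3=T, B3=F, B4=T, B5=T
pool-wide coverage (10 outcomes): B1=T, B1=F, B2=T, B2=F, B3=T, B3=F, B4=T, B4=F, B5=T, B5=F
checked all size-1 subsets: none covers 10 outcomes (max 6/10)
checked all size-2 subsets: none covers 10 outcomes (max 9/10)
size 3: inputs {1, 2, 3} cover all 10 outcomes, and no lexicographically smaller subset of this size does
Answer: 1, 2, 3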